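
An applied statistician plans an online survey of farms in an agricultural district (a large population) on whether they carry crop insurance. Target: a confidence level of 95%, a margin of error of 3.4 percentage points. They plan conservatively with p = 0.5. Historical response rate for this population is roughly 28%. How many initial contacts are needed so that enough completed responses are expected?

For 95% confidence, z = 1.960.
Completed interviews needed: n₀ = 1.960² × 0.2500 / 0.034² ≈ 830.80 → 831.
At a 28% response rate, contacts needed = 831 / 0.28 ≈ 2967.86 → 2968.

2968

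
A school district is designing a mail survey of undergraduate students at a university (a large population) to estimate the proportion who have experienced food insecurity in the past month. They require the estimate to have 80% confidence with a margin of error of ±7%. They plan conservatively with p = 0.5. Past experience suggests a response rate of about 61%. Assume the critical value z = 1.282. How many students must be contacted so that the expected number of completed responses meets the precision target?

Completed interviews needed: n₀ = 1.282² × 0.2500 / 0.070² ≈ 83.85 → 84.
At a 61% response rate, contacts needed = 84 / 0.61 ≈ 137.70 → 138.

138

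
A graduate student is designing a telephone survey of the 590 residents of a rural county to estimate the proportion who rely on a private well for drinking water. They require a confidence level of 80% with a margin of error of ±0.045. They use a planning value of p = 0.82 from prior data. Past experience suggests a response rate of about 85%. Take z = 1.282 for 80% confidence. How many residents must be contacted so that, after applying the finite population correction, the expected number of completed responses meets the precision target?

118

Completed interviews needed (unadjusted): n₀ = 1.282² × 0.1476 / 0.045² ≈ 119.79 → 120.
FPC for N = 590: n = 120 / (1 + 119/590) = 120 / 1.2017 ≈ 99.86 → 100.
At an 85% response rate, contacts needed = 100 / 0.85 ≈ 117.65 → 118.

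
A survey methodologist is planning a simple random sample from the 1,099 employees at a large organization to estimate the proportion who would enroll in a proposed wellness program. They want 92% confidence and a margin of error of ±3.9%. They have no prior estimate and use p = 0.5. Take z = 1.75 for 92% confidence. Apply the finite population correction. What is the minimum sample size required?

346

Unadjusted: n₀ = 1.75² × 0.50 × 0.50 / 0.039² ≈ 503.37, so n₀ = 504.
Finite population correction with N = 1,099: n = n₀ / (1 + (n₀−1)/N) = 504 / (1 + 503/1099) = 504 / 1.4577 ≈ 345.75.
Rounding up, n = 346.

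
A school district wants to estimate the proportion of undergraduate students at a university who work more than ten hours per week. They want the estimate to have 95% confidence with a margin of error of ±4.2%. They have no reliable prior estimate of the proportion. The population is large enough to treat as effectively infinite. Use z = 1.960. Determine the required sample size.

With no prior estimate, use p = 0.5, giving p(1−p) = 0.25.
n = z²·p(1−p)/E² = 1.960² × 0.2500 / 0.042² = 3.8416 × 0.2500 / 0.001764 ≈ 544.44.
Rounding up gives n = 545.

545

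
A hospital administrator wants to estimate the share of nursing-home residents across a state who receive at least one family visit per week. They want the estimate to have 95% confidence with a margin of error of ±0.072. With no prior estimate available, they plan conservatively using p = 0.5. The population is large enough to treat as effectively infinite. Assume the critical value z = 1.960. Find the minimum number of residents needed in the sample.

With p = 0.5, p(1−p) = 0.25.
n = z²·p(1−p)/E² = 1.960² × 0.2500 / 0.072² = 3.8416 × 0.2500 / 0.005184 ≈ 185.26.
Rounding up gives n = 186.

186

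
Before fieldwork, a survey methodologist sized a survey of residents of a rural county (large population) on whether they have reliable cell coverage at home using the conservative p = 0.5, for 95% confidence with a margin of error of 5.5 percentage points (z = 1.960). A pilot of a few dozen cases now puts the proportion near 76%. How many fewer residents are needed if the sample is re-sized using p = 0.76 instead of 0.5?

Conservative (p = 0.5): n = 1.960² × 0.25 / 0.055² ≈ 317.49 → 318.
Using p = 0.76: p(1−p) = 0.1824, so n = 1.960² × 0.1824 / 0.055² ≈ 231.64 → 232.
Reduction: 318 − 232 = 86.

86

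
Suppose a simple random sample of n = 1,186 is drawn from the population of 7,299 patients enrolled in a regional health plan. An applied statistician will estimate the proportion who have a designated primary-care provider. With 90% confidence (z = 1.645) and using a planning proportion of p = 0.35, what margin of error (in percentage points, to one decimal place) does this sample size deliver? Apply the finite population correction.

2.1

Finite-population factor: (N−n)/(N−1) = (7299−1186)/(7299−1) = 0.8376.
SE(p̂) = √[p(1−p)/n · (N−n)/(N−1)] = √[0.2275/1186 × 0.8376] = 0.01268.
E = z × SE = 1.645 × 0.01268 = 0.02085 ≈ 2.1 percentage points.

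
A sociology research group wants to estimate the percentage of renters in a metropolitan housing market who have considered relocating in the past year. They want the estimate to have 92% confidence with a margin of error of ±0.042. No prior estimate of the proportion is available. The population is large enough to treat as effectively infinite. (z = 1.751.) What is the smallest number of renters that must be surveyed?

435

With no prior estimate, use p = 0.5, giving p(1−p) = 0.25.
n = z²·p(1−p)/E² = 1.751² × 0.2500 / 0.042² = 3.0660 × 0.2500 / 0.001764 ≈ 434.52.
Rounding up gives n = 435.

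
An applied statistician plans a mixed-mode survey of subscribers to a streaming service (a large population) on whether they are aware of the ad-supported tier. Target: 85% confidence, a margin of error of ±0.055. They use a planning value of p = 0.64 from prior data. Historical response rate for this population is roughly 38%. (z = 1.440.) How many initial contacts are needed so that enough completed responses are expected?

Completed interviews needed: n₀ = 1.440² × 0.2304 / 0.055² ≈ 157.94 → 158.
At a 38% response rate, contacts needed = 158 / 0.38 ≈ 415.79 → 416.

416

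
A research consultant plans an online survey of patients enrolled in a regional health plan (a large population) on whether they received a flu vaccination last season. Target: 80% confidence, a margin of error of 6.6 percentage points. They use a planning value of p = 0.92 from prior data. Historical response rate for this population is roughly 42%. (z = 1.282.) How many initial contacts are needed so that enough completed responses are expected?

Completed interviews needed: n₀ = 1.282² × 0.0736 / 0.066² ≈ 27.77 → 28.
At a 42% response rate, contacts needed = 28 / 0.42 ≈ 66.67 → 67.

67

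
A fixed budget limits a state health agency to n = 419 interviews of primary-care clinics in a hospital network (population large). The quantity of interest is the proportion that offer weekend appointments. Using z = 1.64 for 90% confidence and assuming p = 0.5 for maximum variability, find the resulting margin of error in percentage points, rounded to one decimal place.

4.0

SE(p̂) = √[p(1−p)/n] = √[0.2500/419] = 0.02443.
E = z × SE = 1.64 × 0.02443 = 0.04006, or 4.0 percentage points.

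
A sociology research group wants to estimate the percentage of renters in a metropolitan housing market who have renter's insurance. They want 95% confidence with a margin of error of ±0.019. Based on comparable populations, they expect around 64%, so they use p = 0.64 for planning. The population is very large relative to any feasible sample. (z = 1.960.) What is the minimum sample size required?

With p = 0.64, p(1−p) = 0.2304.
n = z²·p(1−p)/E² = 1.960² × 0.2304 / 0.019² = 3.8416 × 0.2304 / 0.000361 ≈ 2451.81.
Rounding up gives n = 2452.

2452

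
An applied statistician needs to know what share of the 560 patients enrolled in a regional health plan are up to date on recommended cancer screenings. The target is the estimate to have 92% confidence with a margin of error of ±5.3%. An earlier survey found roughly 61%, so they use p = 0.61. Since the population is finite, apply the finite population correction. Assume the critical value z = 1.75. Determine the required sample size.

178

Unadjusted: n₀ = 1.75² × 0.61 × 0.39 / 0.053² ≈ 259.37, so n₀ = 260.
Finite population correction with N = 560: n = n₀ / (1 + (n₀−1)/N) = 260 / (1 + 259/560) = 260 / 1.4625 ≈ 177.78.
Rounding up, n = 178.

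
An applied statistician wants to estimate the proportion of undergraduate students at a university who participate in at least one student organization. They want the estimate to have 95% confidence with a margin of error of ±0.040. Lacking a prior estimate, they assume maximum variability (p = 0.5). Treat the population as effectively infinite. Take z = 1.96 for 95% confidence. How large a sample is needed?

With p = 0.5, p(1−p) = 0.25.
n = z²·p(1−p)/E² = 1.96² × 0.2500 / 0.040² = 3.8416 × 0.2500 / 0.001600 ≈ 600.25.
Rounding up gives n = 601.

601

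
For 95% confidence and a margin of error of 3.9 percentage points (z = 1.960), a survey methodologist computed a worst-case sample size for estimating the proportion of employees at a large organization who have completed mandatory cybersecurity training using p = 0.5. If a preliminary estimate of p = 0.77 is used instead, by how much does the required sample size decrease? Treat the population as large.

Conservative (p = 0.5): n = 1.960² × 0.25 / 0.039² ≈ 631.43 → 632.
Using p = 0.77: p(1−p) = 0.1771, so n = 1.960² × 0.1771 / 0.039² ≈ 447.30 → 448.
Reduction: 632 − 448 = 184.

184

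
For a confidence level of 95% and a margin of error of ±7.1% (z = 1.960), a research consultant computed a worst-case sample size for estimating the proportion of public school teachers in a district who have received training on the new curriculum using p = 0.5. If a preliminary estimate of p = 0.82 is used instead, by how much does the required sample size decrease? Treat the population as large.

Conservative (p = 0.5): n = 1.960² × 0.25 / 0.071² ≈ 190.52 → 191.
Using p = 0.82: p(1−p) = 0.1476, so n = 1.960² × 0.1476 / 0.071² ≈ 112.48 → 113.
Reduction: 191 − 113 = 78.

78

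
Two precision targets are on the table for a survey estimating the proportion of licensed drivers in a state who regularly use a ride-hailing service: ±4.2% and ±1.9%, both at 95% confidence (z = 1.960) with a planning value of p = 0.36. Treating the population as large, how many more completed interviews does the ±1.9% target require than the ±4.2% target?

1950

At ±4.2%: n = 1.960² × 0.2304 / 0.042² ≈ 501.76 → 502.
At ±1.9%: n = 1.960² × 0.2304 / 0.019² ≈ 2451.81 → 2452.
Additional respondents: 2452 − 502 = 1950.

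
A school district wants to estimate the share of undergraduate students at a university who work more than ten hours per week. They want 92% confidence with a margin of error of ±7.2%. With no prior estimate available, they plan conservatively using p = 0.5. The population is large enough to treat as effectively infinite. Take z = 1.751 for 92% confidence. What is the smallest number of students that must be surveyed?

148

With p = 0.5, p(1−p) = 0.25.
n = z²·p(1−p)/E² = 1.751² × 0.2500 / 0.072² = 3.0660 × 0.2500 / 0.005184 ≈ 147.86.
Rounding up gives n = 148.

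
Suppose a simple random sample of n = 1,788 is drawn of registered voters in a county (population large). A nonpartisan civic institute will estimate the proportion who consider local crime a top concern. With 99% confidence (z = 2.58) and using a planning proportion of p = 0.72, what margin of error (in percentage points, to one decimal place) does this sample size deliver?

SE(p̂) = √[p(1−p)/n] = √[0.2016/1788] = 0.01062.
E = z × SE = 2.58 × 0.01062 = 0.02740, or 2.7 percentage points.

2.7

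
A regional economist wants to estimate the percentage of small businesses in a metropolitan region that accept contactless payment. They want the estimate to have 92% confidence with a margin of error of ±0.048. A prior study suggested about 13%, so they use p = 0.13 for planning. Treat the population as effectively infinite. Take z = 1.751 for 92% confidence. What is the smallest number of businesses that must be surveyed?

151

With p = 0.13, p(1−p) = 0.1131.
n = z²·p(1−p)/E² = 1.751² × 0.1131 / 0.048² = 3.0660 × 0.1131 / 0.002304 ≈ 150.51.
Rounding up gives n = 151.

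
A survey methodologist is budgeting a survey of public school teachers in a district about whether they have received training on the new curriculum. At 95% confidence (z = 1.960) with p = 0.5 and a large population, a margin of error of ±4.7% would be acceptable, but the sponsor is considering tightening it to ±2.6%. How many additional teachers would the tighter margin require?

At ±4.7%: n = 1.960² × 0.2500 / 0.047² ≈ 434.77 → 435.
At ±2.6%: n = 1.960² × 0.2500 / 0.026² ≈ 1420.71 → 1421.
Additional respondents: 1421 − 435 = 986.

986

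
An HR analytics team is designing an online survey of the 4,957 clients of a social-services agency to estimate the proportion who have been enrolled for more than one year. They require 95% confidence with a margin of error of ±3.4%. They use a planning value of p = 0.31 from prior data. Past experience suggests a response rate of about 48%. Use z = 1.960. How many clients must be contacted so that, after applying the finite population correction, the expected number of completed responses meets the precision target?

Completed interviews needed (unadjusted): n₀ = 1.960² × 0.2139 / 0.034² ≈ 710.83 → 711.
FPC for N = 4,957: n = 711 / (1 + 710/4957) = 711 / 1.1432 ≈ 621.92 → 622.
At a 48% response rate, contacts needed = 622 / 0.48 ≈ 1295.83 → 1296.

1296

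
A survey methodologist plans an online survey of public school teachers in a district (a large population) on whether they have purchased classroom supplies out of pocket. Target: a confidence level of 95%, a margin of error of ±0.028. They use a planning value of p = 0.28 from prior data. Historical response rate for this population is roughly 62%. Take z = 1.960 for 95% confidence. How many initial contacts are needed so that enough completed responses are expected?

Completed interviews needed: n₀ = 1.960² × 0.2016 / 0.028² ≈ 987.84 → 988.
At a 62% response rate, contacts needed = 988 / 0.62 ≈ 1593.55 → 1594.

1594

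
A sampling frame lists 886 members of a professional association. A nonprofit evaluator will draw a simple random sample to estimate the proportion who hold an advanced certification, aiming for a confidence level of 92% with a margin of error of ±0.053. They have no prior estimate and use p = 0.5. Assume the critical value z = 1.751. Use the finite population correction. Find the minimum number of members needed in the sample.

209

Unadjusted: n₀ = 1.751² × 0.50 × 0.50 / 0.053² ≈ 272.87, so n₀ = 273.
Finite population correction with N = 886: n = n₀ / (1 + (n₀−1)/N) = 273 / (1 + 272/886) = 273 / 1.3070 ≈ 208.88.
Rounding up, n = 209.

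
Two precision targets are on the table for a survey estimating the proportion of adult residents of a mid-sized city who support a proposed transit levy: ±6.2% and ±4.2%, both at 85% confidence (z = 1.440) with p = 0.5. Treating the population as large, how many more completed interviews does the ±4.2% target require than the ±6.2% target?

At ±6.2%: n = 1.440² × 0.2500 / 0.062² ≈ 134.86 → 135.
At ±4.2%: n = 1.440² × 0.2500 / 0.042² ≈ 293.88 → 294.
Additional respondents: 294 − 135 = 159.

159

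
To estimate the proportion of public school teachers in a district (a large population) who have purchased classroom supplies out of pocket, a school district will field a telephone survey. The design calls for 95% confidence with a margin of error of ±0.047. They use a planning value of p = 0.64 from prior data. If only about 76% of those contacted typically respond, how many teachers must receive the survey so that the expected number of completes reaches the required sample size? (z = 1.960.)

Completed interviews needed: n₀ = 1.960² × 0.2304 / 0.047² ≈ 400.68 → 401.
At a 76% response rate, contacts needed = 401 / 0.76 ≈ 527.63 → 528.

528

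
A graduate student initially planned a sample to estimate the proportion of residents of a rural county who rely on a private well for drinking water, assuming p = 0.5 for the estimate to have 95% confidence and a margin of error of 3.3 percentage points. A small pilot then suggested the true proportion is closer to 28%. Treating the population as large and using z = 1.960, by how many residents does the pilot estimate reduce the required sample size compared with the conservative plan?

170

Conservative (p = 0.5): n = 1.960² × 0.25 / 0.033² ≈ 881.91 → 882.
Using p = 0.28: p(1−p) = 0.2016, so n = 1.960² × 0.2016 / 0.033² ≈ 711.17 → 712.
Reduction: 882 − 712 = 170.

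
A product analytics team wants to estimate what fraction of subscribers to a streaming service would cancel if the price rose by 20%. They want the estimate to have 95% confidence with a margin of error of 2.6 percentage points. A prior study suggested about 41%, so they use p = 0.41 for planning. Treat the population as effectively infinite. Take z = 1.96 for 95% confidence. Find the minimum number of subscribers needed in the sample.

1375

With p = 0.41, p(1−p) = 0.2419.
n = z²·p(1−p)/E² = 1.96² × 0.2419 / 0.026² = 3.8416 × 0.2419 / 0.000676 ≈ 1374.68.
Rounding up gives n = 1375.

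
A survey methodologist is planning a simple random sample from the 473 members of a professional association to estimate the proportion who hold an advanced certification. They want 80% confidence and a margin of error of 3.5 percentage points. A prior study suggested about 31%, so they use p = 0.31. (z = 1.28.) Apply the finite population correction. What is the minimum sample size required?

179

Unadjusted: n₀ = 1.28² × 0.31 × 0.69 / 0.035² ≈ 286.08, so n₀ = 287.
Finite population correction with N = 473: n = n₀ / (1 + (n₀−1)/N) = 287 / (1 + 286/473) = 287 / 1.6047 ≈ 178.86.
Rounding up, n = 179.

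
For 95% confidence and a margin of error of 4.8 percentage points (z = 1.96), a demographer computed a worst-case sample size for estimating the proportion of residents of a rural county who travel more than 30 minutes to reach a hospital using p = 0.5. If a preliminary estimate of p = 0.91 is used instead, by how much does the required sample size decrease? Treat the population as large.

280

Conservative (p = 0.5): n = 1.96² × 0.25 / 0.048² ≈ 416.84 → 417.
Using p = 0.91: p(1−p) = 0.0819, so n = 1.96² × 0.0819 / 0.048² ≈ 136.56 → 137.
Reduction: 417 − 137 = 280.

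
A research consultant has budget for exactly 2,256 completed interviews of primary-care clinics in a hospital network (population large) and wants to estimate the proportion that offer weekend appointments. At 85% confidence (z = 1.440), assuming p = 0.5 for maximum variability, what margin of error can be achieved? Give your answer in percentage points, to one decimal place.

SE(p̂) = √[p(1−p)/n] = √[0.2500/2256] = 0.01053.
E = z × SE = 1.440 × 0.01053 = 0.01516, or 1.5 percentage points.

1.5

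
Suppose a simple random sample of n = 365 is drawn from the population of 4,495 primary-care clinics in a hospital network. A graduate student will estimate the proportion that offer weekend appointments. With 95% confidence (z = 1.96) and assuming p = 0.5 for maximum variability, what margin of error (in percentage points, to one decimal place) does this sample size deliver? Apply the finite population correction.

4.9

Finite-population factor: (N−n)/(N−1) = (4495−365)/(4495−1) = 0.9190.
SE(p̂) = √[p(1−p)/n · (N−n)/(N−1)] = √[0.2500/365 × 0.9190] = 0.02509.
E = z × SE = 1.96 × 0.02509 = 0.04917 ≈ 4.9 percentage points.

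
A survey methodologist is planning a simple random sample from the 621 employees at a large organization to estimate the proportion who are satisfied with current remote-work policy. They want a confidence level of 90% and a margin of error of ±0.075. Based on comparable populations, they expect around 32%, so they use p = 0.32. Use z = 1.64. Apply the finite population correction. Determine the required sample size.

Unadjusted: n₀ = 1.64² × 0.32 × 0.68 / 0.075² ≈ 104.05, so n₀ = 105.
Finite population correction with N = 621: n = n₀ / (1 + (n₀−1)/N) = 105 / (1 + 104/621) = 105 / 1.1675 ≈ 89.94.
Rounding up, n = 90.

90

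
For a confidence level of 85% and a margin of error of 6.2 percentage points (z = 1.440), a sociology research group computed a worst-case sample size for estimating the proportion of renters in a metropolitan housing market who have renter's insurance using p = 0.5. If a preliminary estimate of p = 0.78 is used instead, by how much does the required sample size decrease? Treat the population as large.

42

Conservative (p = 0.5): n = 1.440² × 0.25 / 0.062² ≈ 134.86 → 135.
Using p = 0.78: p(1−p) = 0.1716, so n = 1.440² × 0.1716 / 0.062² ≈ 92.57 → 93.
Reduction: 135 − 93 = 42.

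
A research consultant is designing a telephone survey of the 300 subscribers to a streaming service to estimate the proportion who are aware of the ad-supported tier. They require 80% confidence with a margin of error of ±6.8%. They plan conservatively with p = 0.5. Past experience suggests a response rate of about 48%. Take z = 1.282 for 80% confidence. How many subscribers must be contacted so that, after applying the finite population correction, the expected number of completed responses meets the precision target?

Completed interviews needed (unadjusted): n₀ = 1.282² × 0.2500 / 0.068² ≈ 88.86 → 89.
FPC for N = 300: n = 89 / (1 + 88/300) = 89 / 1.2933 ≈ 68.81 → 69.
At a 48% response rate, contacts needed = 69 / 0.48 ≈ 143.75 → 144.

144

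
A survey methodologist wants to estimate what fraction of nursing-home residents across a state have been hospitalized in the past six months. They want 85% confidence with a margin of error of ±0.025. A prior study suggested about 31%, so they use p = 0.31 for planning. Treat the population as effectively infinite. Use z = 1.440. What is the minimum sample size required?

With p = 0.31, p(1−p) = 0.2139.
n = z²·p(1−p)/E² = 1.440² × 0.2139 / 0.025² = 2.0736 × 0.2139 / 0.000625 ≈ 709.67.
Rounding up gives n = 710.

710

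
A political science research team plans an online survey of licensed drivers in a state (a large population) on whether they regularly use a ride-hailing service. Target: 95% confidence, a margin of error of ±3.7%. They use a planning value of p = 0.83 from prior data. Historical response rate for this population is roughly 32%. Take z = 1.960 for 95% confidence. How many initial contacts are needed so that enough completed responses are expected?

1238

Completed interviews needed: n₀ = 1.960² × 0.1411 / 0.037² ≈ 395.95 → 396.
At a 32% response rate, contacts needed = 396 / 0.32 ≈ 1237.50 → 1238.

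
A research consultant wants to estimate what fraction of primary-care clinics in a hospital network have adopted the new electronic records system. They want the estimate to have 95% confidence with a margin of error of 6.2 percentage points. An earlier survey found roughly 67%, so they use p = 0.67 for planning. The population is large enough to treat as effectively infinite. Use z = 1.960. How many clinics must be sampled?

221

With p = 0.67, p(1−p) = 0.2211.
n = z²·p(1−p)/E² = 1.960² × 0.2211 / 0.062² = 3.8416 × 0.2211 / 0.003844 ≈ 220.96.
Rounding up gives n = 221.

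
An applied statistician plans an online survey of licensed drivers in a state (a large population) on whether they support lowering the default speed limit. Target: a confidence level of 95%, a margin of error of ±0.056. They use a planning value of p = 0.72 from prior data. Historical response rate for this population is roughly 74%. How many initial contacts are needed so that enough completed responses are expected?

334

For 95% confidence, z = 1.960.
Completed interviews needed: n₀ = 1.960² × 0.2016 / 0.056² ≈ 246.96 → 247.
At a 74% response rate, contacts needed = 247 / 0.74 ≈ 333.78 → 334.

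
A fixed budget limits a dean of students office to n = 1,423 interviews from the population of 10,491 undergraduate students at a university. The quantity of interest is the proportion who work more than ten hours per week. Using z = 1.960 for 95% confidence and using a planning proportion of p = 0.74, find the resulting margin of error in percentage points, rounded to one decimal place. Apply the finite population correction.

Finite-population factor: (N−n)/(N−1) = (10491−1423)/(10491−1) = 0.8644.
SE(p̂) = √[p(1−p)/n · (N−n)/(N−1)] = √[0.1924/1423 × 0.8644] = 0.01081.
E = z × SE = 1.960 × 0.01081 = 0.02119 ≈ 2.1 percentage points.

2.1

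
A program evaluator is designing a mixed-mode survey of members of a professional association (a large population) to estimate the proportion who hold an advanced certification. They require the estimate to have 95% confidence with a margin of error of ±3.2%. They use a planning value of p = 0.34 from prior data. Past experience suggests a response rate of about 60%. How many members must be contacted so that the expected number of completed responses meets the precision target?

For 95% confidence, z = 1.960.
Completed interviews needed: n₀ = 1.960² × 0.2244 / 0.032² ≈ 841.85 → 842.
At a 60% response rate, contacts needed = 842 / 0.60 ≈ 1403.33 → 1404.

1404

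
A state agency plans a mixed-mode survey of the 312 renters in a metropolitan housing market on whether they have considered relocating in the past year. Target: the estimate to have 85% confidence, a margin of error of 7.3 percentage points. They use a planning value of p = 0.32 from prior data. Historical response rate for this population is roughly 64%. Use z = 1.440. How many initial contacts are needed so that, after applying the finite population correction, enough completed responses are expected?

105

Completed interviews needed (unadjusted): n₀ = 1.440² × 0.2176 / 0.073² ≈ 84.67 → 85.
FPC for N = 312: n = 85 / (1 + 84/312) = 85 / 1.2692 ≈ 66.97 → 67.
At a 64% response rate, contacts needed = 67 / 0.64 ≈ 104.69 → 105.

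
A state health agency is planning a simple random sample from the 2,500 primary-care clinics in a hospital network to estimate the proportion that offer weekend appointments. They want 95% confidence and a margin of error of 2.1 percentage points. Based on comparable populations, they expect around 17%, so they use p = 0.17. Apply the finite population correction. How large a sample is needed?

For 95% confidence, z = 1.96.
Unadjusted: n₀ = 1.96² × 0.17 × 0.83 / 0.021² ≈ 1229.14, so n₀ = 1230.
Finite population correction with N = 2,500: n = n₀ / (1 + (n₀−1)/N) = 1230 / (1 + 1229/2500) = 1230 / 1.4916 ≈ 824.62.
Rounding up, n = 825.

825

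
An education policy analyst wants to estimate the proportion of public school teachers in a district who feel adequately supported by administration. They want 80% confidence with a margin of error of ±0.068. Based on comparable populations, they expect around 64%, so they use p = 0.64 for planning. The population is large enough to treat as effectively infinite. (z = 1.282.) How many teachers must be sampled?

82

With p = 0.64, p(1−p) = 0.2304.
n = z²·p(1−p)/E² = 1.282² × 0.2304 / 0.068² = 1.6435 × 0.2304 / 0.004624 ≈ 81.89.
Rounding up gives n = 82.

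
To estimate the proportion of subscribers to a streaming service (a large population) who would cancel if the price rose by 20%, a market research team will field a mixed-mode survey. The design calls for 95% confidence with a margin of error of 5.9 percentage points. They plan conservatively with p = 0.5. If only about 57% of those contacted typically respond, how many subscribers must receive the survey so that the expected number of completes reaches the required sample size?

485

For 95% confidence, z = 1.96.
Completed interviews needed: n₀ = 1.96² × 0.2500 / 0.059² ≈ 275.90 → 276.
At a 57% response rate, contacts needed = 276 / 0.57 ≈ 484.21 → 485.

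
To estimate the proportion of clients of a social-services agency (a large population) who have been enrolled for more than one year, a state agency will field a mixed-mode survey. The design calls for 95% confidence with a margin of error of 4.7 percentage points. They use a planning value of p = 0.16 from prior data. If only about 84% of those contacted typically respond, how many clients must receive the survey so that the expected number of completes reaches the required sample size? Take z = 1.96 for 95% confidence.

Completed interviews needed: n₀ = 1.96² × 0.1344 / 0.047² ≈ 233.73 → 234.
At an 84% response rate, contacts needed = 234 / 0.84 ≈ 278.57 → 279.

279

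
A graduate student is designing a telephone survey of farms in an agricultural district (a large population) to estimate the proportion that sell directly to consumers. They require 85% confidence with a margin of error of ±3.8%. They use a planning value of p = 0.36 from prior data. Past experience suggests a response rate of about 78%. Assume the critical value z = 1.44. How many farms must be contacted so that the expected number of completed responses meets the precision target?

425

Completed interviews needed: n₀ = 1.44² × 0.2304 / 0.038² ≈ 330.86 → 331.
At a 78% response rate, contacts needed = 331 / 0.78 ≈ 424.36 → 425.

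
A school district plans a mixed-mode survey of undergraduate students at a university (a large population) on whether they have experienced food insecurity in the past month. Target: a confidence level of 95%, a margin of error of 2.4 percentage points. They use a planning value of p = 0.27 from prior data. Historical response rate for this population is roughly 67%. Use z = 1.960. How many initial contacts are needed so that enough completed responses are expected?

1963

Completed interviews needed: n₀ = 1.960² × 0.1971 / 0.024² ≈ 1314.55 → 1315.
At a 67% response rate, contacts needed = 1315 / 0.67 ≈ 1962.69 → 1963.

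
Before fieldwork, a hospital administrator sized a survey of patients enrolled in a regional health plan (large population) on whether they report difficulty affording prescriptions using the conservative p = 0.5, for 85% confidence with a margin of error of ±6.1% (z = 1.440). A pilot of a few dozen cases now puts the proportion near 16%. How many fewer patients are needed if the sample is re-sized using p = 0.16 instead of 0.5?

65

Conservative (p = 0.5): n = 1.440² × 0.25 / 0.061² ≈ 139.32 → 140.
Using p = 0.16: p(1−p) = 0.1344, so n = 1.440² × 0.1344 / 0.061² ≈ 74.90 → 75.
Reduction: 140 − 75 = 65.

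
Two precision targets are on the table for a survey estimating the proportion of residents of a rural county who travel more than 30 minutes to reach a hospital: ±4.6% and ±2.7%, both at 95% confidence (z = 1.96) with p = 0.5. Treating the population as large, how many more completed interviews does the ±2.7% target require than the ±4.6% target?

At ±4.6%: n = 1.96² × 0.2500 / 0.046² ≈ 453.88 → 454.
At ±2.7%: n = 1.96² × 0.2500 / 0.027² ≈ 1317.42 → 1318.
Additional respondents: 1318 − 454 = 864.

864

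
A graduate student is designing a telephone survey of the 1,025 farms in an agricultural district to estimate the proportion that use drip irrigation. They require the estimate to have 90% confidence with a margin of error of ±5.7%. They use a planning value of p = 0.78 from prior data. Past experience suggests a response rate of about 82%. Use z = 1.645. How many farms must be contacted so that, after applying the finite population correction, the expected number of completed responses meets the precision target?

154

Completed interviews needed (unadjusted): n₀ = 1.645² × 0.1716 / 0.057² ≈ 142.92 → 143.
FPC for N = 1,025: n = 143 / (1 + 142/1025) = 143 / 1.1385 ≈ 125.60 → 126.
At an 82% response rate, contacts needed = 126 / 0.82 ≈ 153.66 → 154.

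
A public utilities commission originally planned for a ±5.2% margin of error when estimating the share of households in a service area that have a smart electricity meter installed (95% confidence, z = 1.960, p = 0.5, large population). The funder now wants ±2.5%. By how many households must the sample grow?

At ±5.2%: n = 1.960² × 0.2500 / 0.052² ≈ 355.18 → 356.
At ±2.5%: n = 1.960² × 0.2500 / 0.025² ≈ 1536.64 → 1537.
Additional respondents: 1537 − 356 = 1181.

1181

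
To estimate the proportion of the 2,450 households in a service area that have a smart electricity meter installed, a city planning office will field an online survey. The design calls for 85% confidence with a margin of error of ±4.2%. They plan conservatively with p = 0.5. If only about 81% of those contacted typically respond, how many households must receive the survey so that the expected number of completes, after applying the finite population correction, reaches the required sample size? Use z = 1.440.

325

Completed interviews needed (unadjusted): n₀ = 1.440² × 0.2500 / 0.042² ≈ 293.88 → 294.
FPC for N = 2,450: n = 294 / (1 + 293/2450) = 294 / 1.1196 ≈ 262.60 → 263.
At an 81% response rate, contacts needed = 263 / 0.81 ≈ 324.69 → 325.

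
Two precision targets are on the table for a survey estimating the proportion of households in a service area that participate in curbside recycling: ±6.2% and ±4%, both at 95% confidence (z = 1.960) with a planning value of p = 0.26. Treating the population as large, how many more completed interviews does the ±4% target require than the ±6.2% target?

At ±6.2%: n = 1.960² × 0.1924 / 0.062² ≈ 192.28 → 193.
At ±4%: n = 1.960² × 0.1924 / 0.040² ≈ 461.95 → 462.
Additional respondents: 462 − 193 = 269.

269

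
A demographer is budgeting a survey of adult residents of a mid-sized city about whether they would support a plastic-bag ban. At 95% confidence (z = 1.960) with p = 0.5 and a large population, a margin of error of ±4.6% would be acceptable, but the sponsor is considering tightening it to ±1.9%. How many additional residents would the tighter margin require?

At ±4.6%: n = 1.960² × 0.2500 / 0.046² ≈ 453.88 → 454.
At ±1.9%: n = 1.960² × 0.2500 / 0.019² ≈ 2660.39 → 2661.
Additional respondents: 2661 − 454 = 2207.

2207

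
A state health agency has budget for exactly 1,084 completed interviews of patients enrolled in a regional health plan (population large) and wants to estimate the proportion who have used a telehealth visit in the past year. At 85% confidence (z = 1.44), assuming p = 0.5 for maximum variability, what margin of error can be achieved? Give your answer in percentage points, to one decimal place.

SE(p̂) = √[p(1−p)/n] = √[0.2500/1084] = 0.01519.
E = z × SE = 1.44 × 0.01519 = 0.02187, or 2.2 percentage points.

2.2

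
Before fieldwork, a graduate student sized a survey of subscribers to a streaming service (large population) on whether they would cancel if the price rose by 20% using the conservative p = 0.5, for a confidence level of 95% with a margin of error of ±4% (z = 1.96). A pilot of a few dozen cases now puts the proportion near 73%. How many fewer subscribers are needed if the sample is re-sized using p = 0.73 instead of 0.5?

Conservative (p = 0.5): n = 1.96² × 0.25 / 0.040² ≈ 600.25 → 601.
Using p = 0.73: p(1−p) = 0.1971, so n = 1.96² × 0.1971 / 0.040² ≈ 473.24 → 474.
Reduction: 601 − 474 = 127.

127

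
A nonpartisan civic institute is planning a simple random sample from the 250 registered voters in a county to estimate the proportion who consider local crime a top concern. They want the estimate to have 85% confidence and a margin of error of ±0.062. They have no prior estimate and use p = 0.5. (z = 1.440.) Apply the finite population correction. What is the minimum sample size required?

88

Unadjusted: n₀ = 1.440² × 0.50 × 0.50 / 0.062² ≈ 134.86, so n₀ = 135.
Finite population correction with N = 250: n = n₀ / (1 + (n₀−1)/N) = 135 / (1 + 134/250) = 135 / 1.5360 ≈ 87.89.
Rounding up, n = 88.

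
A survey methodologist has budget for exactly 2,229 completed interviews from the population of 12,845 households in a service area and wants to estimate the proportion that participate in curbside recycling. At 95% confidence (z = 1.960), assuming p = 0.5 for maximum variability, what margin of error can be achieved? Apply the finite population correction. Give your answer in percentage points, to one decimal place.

1.9

Finite-population factor: (N−n)/(N−1) = (12845−2229)/(12845−1) = 0.8265.
SE(p̂) = √[p(1−p)/n · (N−n)/(N−1)] = √[0.2500/2229 × 0.8265] = 0.00963.
E = z × SE = 1.960 × 0.00963 = 0.01887 ≈ 1.9 percentage points.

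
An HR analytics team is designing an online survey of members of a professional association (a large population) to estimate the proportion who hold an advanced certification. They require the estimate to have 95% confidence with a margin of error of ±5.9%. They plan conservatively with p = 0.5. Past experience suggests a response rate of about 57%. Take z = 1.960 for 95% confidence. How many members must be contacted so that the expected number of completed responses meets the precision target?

Completed interviews needed: n₀ = 1.960² × 0.2500 / 0.059² ≈ 275.90 → 276.
At a 57% response rate, contacts needed = 276 / 0.57 ≈ 484.21 → 485.

485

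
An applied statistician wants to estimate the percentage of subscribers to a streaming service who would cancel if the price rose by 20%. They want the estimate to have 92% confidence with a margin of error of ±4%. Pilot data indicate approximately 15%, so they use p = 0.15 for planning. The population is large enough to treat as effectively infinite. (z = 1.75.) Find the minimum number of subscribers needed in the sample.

With p = 0.15, p(1−p) = 0.1275.
n = z²·p(1−p)/E² = 1.75² × 0.1275 / 0.040² = 3.0625 × 0.1275 / 0.001600 ≈ 244.04.
Rounding up gives n = 245.

245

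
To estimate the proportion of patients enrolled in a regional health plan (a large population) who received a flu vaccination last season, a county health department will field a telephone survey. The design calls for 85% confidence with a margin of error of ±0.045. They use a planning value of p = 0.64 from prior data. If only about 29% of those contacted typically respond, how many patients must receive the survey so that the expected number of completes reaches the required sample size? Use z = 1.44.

Completed interviews needed: n₀ = 1.44² × 0.2304 / 0.045² ≈ 235.93 → 236.
At a 29% response rate, contacts needed = 236 / 0.29 ≈ 813.79 → 814.

814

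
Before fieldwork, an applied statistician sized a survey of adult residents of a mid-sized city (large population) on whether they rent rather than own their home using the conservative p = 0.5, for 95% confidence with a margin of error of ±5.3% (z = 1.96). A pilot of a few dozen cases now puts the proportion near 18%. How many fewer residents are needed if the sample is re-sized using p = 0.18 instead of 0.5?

Conservative (p = 0.5): n = 1.96² × 0.25 / 0.053² ≈ 341.90 → 342.
Using p = 0.18: p(1−p) = 0.1476, so n = 1.96² × 0.1476 / 0.053² ≈ 201.86 → 202.
Reduction: 342 − 202 = 140.

140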